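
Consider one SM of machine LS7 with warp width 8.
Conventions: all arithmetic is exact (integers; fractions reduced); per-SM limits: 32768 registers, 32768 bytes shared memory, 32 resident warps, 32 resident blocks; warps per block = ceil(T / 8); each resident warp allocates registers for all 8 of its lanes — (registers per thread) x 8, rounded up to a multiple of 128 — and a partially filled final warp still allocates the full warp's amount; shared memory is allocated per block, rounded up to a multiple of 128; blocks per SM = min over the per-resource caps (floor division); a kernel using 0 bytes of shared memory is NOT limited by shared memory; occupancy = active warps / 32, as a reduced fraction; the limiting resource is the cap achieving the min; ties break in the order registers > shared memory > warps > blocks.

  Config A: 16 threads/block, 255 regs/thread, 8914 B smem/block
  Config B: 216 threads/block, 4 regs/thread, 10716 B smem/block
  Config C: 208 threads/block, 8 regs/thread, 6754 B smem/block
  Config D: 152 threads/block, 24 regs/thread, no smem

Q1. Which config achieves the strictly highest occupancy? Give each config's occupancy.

occupancies: A 3/16, B 27/32, C 13/16, D 19/32

Answer: B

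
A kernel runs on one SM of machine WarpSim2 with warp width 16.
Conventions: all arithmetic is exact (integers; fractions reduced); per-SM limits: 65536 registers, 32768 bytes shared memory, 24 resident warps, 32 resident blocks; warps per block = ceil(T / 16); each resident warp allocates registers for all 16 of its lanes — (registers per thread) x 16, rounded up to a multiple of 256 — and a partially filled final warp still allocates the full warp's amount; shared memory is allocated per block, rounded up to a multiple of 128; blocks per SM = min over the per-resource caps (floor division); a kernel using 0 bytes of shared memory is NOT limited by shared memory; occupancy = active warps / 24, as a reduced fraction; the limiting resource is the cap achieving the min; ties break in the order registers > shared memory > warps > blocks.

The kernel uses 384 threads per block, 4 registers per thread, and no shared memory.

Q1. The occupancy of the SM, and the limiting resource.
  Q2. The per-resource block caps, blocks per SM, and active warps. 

Answer: occupancy 1, limited by warps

registers: 10 blocks
shared memory: no limit (kernel uses none)
warps: 1 block
blocks: 32 blocks

Answer: 1 block, 24 active warps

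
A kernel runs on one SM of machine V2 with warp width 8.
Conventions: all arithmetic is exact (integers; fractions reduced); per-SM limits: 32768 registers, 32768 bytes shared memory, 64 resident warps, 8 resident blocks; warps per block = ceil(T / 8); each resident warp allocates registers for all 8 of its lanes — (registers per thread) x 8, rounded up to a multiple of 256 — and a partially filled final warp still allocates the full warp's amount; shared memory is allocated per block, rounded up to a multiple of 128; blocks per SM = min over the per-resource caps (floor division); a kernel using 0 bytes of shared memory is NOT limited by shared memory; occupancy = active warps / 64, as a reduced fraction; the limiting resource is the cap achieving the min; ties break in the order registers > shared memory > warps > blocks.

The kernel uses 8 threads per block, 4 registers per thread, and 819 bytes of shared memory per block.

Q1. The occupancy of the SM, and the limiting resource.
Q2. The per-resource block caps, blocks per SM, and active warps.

Answer: occupancy 1/8, limited by blocks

registers: 128 blocks
shared memory: 36 blocks
warps: 64 blocks
blocks: 8 blocks

Answer: 8 blocks, 8 active warps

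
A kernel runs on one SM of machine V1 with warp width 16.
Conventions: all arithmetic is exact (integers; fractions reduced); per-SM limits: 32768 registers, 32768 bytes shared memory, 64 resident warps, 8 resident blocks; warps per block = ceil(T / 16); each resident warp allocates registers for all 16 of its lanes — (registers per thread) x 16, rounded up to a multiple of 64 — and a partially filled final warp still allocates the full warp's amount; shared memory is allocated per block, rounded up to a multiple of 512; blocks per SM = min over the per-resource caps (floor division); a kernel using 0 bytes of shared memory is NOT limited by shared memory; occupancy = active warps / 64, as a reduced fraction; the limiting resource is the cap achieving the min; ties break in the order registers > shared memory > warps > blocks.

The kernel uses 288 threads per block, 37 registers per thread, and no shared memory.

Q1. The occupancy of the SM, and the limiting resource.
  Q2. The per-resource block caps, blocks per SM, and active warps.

Answer: occupancy 9/16, limited by registers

registers: 2 blocks
shared memory: no limit (kernel uses none)
warps: 3 blocks
blocks: 8 blocks

Answer: 2 blocks, 36 active warps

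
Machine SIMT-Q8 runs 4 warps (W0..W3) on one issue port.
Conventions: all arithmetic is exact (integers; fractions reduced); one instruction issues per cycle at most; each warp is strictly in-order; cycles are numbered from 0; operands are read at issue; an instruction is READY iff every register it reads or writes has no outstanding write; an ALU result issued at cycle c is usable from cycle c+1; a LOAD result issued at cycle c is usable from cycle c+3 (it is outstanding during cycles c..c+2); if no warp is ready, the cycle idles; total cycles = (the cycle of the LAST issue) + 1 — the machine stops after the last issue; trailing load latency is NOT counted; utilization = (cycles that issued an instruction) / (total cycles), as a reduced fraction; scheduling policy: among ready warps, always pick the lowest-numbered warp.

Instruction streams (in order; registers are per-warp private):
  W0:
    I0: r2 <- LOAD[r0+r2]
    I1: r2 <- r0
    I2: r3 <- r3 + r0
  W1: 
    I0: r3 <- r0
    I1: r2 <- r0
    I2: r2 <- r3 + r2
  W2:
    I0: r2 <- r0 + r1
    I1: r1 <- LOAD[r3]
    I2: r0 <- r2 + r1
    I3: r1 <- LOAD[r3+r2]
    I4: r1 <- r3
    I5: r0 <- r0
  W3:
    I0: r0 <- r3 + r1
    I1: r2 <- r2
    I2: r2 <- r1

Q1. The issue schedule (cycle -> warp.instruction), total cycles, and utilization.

cycle 0: W0.I0
cycle 1: W1.I0
cycle 2: W1.I1
cycle 3: W0.I1
cycle 4: W0.I2
cycle 5: W1.I2
cycle 6: W2.I0
cycle 7: W2.I1
cycle 8: W3.I0
cycle 9: W3.I1
cycle 10: W2.I2
cycle 11: W2.I3
cycle 12: W3.I2
cycle 13: idle
cycle 14: W2.I4
cycle 15: W2.I5

Answer: 16 cycles, utilization 15/16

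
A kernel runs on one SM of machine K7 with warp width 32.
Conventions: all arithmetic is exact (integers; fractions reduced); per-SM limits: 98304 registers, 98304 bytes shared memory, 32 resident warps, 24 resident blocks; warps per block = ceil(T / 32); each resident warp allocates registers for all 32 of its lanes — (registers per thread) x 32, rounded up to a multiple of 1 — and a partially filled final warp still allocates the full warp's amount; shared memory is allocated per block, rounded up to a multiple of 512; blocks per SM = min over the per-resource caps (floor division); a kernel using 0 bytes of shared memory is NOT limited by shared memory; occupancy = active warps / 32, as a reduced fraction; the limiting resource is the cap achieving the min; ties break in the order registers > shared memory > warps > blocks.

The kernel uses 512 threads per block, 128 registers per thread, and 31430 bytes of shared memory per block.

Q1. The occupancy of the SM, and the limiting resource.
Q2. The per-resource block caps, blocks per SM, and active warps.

Answer: occupancy 1/2, limited by registers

registers: 1 block
shared memory: 3 blocks
warps: 2 blocks
blocks: 24 blocks

Answer: 1 block, 16 active warps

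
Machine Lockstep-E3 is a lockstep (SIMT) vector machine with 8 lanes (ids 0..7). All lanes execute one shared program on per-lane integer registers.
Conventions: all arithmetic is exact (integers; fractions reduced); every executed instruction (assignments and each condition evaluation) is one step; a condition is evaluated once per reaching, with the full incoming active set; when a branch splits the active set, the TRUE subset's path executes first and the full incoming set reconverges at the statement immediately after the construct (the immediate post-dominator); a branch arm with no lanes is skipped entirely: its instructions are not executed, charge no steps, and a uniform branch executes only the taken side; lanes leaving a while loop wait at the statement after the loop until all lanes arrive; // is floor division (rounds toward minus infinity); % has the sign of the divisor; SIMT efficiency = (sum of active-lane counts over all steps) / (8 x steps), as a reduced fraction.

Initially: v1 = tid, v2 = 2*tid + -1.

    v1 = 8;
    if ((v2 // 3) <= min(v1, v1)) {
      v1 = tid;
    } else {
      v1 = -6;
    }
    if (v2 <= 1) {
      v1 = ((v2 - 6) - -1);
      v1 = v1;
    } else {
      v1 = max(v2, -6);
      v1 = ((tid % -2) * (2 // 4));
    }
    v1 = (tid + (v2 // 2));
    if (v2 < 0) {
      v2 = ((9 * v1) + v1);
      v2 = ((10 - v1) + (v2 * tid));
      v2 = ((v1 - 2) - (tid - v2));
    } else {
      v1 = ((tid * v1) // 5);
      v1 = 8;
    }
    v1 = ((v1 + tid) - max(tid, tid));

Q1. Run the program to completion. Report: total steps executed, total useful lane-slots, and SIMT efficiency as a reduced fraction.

Answer: 16 steps, 89 useful, 89/128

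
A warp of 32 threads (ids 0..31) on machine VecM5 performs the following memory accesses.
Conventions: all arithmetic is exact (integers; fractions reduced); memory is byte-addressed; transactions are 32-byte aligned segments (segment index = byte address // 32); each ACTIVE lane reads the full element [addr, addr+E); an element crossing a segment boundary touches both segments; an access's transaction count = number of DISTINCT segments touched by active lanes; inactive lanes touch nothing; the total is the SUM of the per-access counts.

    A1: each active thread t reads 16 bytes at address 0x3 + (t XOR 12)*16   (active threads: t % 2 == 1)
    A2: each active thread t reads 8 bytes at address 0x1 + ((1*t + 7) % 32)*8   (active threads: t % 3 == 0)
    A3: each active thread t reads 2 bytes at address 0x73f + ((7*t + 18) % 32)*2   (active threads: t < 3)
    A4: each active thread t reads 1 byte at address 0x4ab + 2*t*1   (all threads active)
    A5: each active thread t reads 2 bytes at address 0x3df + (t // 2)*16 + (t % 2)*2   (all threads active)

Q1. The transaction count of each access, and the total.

A1: 17 transactions
A2: 9 transactions
A3: 3 transactions
A4: 3 transactions
A5: 9 transactions

Answer: 17,9,3,3,9; total 41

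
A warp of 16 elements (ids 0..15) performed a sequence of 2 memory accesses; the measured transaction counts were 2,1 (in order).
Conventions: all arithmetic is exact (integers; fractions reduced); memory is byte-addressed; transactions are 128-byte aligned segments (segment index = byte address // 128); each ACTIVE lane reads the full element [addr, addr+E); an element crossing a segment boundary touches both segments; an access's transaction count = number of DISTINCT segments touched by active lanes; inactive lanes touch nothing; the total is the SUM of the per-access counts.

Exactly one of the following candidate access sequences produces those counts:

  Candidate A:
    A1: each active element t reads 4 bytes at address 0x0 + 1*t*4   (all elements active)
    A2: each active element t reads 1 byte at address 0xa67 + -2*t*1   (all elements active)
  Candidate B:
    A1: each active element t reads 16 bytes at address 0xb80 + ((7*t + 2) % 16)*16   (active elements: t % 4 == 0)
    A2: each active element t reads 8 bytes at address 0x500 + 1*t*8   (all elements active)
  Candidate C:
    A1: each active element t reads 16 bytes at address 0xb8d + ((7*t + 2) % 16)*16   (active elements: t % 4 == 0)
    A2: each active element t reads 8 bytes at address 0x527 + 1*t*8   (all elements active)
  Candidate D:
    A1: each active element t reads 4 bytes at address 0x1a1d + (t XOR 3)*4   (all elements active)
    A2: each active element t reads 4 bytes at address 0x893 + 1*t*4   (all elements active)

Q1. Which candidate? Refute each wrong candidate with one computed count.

A: A1 gives 1 transaction, not 2
C: A2 gives 2 transactions, not 1
D: A1 gives 1 transaction, not 2
B: all counts match (2,1)

Answer: B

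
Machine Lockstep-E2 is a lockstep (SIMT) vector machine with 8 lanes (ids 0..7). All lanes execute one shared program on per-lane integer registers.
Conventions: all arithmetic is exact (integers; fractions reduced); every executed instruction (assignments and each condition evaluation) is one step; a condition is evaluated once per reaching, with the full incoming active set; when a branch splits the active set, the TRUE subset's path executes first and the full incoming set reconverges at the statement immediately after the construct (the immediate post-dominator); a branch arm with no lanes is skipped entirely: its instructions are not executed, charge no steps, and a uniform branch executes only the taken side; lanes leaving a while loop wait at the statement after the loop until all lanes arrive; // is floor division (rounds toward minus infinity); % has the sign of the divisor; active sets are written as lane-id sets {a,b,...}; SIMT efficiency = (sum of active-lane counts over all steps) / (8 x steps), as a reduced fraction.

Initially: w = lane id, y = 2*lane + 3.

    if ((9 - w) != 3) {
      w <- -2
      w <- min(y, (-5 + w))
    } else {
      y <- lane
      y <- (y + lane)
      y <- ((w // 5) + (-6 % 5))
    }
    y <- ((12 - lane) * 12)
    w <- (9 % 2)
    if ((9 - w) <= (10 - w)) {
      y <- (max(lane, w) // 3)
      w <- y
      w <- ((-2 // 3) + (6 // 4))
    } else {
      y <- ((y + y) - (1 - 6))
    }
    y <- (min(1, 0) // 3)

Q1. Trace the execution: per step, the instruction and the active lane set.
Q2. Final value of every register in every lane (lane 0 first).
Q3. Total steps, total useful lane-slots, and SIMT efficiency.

step 0: eval ((9 - w) != 3)          {0,1,2,3,4,5,6,7}
step 1: w <- -2                      {0,1,2,3,4,5,7}
step 2: w <- min(y, (-5 + w))        {0,1,2,3,4,5,7}
step 3: y <- lane                    {6}
step 4: y <- (y + lane)              {6}
step 5: y <- ((w // 5) + (-6 % 5))   {6}
step 6: y <- ((12 - lane) * 12)      {0,1,2,3,4,5,6,7}
step 7: w <- (9 % 2)                 {0,1,2,3,4,5,6,7}
step 8: eval ((9 - w) <= (10 - w))   {0,1,2,3,4,5,6,7}
step 9: y <- (max(lane, w) // 3)     {0,1,2,3,4,5,6,7}
step 10: w <- y                       {0,1,2,3,4,5,6,7}
step 11: w <- ((-2 // 3) + (6 // 4))  {0,1,2,3,4,5,6,7}
step 12: y <- (min(1, 0) // 3)        {0,1,2,3,4,5,6,7}

Answer: 13 steps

w: 0,0,0,0,0,0,0,0
y: 0,0,0,0,0,0,0,0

steps = 13; useful = 81; efficiency = 81/104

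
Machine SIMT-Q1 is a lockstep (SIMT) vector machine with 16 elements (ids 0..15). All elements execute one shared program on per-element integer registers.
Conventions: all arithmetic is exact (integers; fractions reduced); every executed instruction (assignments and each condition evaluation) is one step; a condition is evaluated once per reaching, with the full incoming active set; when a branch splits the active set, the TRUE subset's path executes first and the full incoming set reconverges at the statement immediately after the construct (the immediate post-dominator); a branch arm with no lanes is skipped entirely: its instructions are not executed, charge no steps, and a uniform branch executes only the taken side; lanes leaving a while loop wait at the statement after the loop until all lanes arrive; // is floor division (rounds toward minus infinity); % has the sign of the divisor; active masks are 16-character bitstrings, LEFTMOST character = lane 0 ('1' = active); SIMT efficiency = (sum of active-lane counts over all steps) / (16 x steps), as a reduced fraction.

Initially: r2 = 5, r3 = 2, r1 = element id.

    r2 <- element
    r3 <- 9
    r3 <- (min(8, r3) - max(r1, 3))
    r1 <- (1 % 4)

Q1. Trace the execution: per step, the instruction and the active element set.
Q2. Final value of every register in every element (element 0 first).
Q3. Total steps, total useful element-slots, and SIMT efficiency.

step 0: r2 <- element                1111111111111111
step 1: r3 <- 9                      1111111111111111
step 2: r3 <- (min(8, r3) - max(r1, 3)) 1111111111111111
step 3: r1 <- (1 % 4)                1111111111111111

Answer: 4 steps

r2: 0,1,2,3,4,5,6,7,8,9,10,11,12,13,14,15
r3: 5,5,5,5,4,3,2,1,0,-1,-2,-3,-4,-5,-6,-7
r1: 1,1,1,1,1,1,1,1,1,1,1,1,1,1,1,1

steps = 4; useful = 64; efficiency = 64/64 = 1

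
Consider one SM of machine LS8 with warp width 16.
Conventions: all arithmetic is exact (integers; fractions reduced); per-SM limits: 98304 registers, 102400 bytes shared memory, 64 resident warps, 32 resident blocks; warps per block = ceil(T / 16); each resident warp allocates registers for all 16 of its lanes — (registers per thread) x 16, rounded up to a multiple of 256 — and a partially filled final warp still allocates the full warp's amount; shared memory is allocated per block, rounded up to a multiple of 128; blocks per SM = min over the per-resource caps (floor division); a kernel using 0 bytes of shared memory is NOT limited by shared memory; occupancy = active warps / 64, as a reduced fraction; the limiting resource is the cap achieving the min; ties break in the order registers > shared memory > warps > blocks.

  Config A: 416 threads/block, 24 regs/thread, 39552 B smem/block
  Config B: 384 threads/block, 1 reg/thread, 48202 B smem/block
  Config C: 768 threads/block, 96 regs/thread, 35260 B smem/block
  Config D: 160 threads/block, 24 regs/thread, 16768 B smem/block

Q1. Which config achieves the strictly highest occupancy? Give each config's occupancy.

occupancies: A 13/16, B 3/4, C 3/4, D 15/16

Answer: D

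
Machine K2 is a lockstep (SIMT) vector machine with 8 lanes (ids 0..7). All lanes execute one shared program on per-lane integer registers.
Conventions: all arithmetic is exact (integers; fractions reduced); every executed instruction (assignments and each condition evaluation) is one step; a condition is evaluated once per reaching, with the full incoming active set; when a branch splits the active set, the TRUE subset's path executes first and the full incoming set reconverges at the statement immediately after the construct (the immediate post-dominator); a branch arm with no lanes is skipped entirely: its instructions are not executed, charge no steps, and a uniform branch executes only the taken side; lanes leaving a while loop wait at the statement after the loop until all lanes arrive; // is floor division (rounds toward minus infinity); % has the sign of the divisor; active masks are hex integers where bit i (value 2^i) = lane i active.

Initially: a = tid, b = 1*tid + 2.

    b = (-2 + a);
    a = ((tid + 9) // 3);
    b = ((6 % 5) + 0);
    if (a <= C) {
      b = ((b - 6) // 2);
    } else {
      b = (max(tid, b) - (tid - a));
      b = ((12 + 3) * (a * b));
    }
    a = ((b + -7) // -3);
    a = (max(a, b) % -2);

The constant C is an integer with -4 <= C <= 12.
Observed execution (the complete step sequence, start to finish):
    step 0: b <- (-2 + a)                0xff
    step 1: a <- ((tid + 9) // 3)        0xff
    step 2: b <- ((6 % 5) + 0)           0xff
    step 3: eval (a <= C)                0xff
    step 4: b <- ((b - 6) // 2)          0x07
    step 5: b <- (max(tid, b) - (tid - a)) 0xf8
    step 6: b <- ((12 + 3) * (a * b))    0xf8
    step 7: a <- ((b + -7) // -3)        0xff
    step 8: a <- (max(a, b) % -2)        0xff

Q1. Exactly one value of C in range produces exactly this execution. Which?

Answer: C = 3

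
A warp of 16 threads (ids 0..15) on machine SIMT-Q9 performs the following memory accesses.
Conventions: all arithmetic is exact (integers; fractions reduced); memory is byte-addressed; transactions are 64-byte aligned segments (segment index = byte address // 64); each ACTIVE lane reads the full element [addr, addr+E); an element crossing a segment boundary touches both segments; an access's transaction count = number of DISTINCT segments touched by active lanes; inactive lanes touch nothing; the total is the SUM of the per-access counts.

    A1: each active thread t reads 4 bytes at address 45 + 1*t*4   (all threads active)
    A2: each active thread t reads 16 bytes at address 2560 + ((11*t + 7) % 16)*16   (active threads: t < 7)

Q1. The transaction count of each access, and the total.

A1: 2 transactions
A2: 4 transactions

Answer: 2,4; total 6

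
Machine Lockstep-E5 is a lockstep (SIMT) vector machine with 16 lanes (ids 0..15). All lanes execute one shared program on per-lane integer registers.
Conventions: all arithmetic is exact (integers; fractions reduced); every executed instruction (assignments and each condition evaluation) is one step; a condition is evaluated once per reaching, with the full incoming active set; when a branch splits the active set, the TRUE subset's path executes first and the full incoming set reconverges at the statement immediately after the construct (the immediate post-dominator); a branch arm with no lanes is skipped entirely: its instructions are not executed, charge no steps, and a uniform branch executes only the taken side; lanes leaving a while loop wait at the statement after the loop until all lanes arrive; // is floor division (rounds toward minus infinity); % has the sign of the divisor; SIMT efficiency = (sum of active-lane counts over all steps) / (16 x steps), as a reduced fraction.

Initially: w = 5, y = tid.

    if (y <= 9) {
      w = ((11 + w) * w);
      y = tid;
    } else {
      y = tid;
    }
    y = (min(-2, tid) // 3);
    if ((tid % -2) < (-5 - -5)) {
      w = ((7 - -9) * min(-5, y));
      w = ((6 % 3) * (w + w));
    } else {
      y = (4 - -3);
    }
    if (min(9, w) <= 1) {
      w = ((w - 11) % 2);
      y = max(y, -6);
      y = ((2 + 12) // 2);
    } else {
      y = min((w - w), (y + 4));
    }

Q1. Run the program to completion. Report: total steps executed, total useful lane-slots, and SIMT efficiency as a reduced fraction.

Answer: 14 steps, 146 useful, 73/112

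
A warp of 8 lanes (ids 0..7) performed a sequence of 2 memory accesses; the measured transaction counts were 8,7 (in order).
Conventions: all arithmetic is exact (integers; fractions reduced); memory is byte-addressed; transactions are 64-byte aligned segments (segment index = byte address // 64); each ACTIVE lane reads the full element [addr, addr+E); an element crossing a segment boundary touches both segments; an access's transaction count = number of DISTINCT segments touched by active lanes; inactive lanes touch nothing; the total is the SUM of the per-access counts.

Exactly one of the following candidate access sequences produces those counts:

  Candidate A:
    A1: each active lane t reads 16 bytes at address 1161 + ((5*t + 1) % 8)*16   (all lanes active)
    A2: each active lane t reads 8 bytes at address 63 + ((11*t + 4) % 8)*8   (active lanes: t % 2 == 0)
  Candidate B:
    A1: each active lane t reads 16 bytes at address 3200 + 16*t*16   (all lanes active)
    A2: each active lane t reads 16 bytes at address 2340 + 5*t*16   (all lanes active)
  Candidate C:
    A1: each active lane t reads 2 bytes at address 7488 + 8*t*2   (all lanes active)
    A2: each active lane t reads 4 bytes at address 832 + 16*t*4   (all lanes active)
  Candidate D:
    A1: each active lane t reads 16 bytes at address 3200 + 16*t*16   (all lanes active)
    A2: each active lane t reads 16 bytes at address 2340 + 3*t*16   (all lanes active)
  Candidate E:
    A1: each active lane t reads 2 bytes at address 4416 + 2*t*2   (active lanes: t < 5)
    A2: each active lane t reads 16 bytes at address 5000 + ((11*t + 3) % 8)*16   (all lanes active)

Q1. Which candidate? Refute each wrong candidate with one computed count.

A: A1 gives 3 transactions, not 8
B: A2 gives 10 transactions, not 7
C: A1 gives 2 transactions, not 8
E: A1 gives 1 transaction, not 8
D: all counts match (8,7)

Answer: D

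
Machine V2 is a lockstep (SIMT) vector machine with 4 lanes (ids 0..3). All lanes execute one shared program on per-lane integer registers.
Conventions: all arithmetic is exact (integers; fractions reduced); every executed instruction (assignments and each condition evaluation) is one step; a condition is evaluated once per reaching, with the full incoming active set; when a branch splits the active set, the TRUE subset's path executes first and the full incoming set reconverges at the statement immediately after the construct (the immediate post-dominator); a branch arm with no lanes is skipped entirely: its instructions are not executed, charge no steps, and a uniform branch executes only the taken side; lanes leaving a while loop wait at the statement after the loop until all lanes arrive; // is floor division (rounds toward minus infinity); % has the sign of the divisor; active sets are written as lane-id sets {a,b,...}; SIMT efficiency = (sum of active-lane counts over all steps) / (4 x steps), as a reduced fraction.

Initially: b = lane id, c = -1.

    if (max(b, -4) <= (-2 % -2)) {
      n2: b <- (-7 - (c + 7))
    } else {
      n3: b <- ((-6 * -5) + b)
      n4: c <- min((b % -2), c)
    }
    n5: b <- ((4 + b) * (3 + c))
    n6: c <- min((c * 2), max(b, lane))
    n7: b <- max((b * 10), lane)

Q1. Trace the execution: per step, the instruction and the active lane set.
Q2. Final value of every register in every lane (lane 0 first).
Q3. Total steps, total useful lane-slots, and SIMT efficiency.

step 0: eval (max(b, -4) <= (-2 % -2)) {0,1,2,3}
step 1: b <- (-7 - (c + 7))          {0}
step 2: b <- ((-6 * -5) + b)         {1,2,3}
step 3: c <- min((b % -2), c)        {1,2,3}
step 4: b <- ((4 + b) * (3 + c))     {0,1,2,3}
step 5: c <- min((c * 2), max(b, lane)) {0,1,2,3}
step 6: b <- max((b * 10), lane)     {0,1,2,3}

Answer: 7 steps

b: 0,700,720,740
c: -2,-2,-2,-2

steps = 7; useful = 23; efficiency = 23/28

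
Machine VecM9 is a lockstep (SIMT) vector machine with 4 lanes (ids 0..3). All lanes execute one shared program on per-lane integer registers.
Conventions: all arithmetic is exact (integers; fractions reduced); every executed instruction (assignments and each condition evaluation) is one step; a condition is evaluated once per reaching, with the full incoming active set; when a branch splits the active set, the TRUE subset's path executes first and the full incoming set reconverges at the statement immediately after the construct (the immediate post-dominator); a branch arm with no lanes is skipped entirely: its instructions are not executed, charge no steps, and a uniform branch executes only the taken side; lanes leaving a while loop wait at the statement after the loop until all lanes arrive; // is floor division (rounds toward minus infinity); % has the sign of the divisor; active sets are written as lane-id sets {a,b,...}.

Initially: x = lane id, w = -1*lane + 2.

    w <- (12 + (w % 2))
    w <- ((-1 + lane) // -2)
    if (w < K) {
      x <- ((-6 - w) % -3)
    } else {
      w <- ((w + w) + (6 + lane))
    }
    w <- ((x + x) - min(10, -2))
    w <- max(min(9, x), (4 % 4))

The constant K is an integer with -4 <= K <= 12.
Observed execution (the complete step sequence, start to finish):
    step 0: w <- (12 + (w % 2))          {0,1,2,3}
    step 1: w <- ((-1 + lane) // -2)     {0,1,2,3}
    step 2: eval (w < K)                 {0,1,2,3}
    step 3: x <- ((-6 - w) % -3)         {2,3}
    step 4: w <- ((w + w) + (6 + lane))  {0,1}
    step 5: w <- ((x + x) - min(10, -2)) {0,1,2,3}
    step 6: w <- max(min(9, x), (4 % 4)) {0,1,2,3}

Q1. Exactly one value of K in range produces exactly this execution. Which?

Answer: K = 0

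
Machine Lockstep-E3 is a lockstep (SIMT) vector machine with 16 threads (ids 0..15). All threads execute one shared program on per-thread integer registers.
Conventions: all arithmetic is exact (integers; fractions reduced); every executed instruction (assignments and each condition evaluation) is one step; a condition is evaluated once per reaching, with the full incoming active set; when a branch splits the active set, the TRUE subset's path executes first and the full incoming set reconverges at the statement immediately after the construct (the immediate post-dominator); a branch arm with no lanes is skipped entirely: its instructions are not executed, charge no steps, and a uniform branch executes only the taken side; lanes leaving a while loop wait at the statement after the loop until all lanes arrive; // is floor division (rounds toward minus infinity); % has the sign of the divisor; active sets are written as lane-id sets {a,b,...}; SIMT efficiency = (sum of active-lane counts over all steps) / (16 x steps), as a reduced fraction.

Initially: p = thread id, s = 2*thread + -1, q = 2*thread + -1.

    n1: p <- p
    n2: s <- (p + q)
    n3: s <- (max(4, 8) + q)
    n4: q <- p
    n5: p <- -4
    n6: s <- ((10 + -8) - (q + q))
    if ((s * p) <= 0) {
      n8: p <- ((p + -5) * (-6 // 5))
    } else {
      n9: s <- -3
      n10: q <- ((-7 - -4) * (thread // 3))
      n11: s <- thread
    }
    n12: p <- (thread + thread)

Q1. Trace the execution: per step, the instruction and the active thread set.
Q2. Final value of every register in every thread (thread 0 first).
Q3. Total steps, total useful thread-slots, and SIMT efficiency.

step 0: p <- p                       {0,1,2,3,4,5,6,7,8,9,10,11,12,13,14,15}
step 1: s <- (p + q)                 {0,1,2,3,4,5,6,7,8,9,10,11,12,13,14,15}
step 2: s <- (max(4, 8) + q)         {0,1,2,3,4,5,6,7,8,9,10,11,12,13,14,15}
step 3: q <- p                       {0,1,2,3,4,5,6,7,8,9,10,11,12,13,14,15}
step 4: p <- -4                      {0,1,2,3,4,5,6,7,8,9,10,11,12,13,14,15}
step 5: s <- ((10 + -8) - (q + q))   {0,1,2,3,4,5,6,7,8,9,10,11,12,13,14,15}
step 6: eval ((s * p) <= 0)          {0,1,2,3,4,5,6,7,8,9,10,11,12,13,14,15}
step 7: p <- ((p + -5) * (-6 // 5))  {0,1}
step 8: s <- -3                      {2,3,4,5,6,7,8,9,10,11,12,13,14,15}
step 9: q <- ((-7 - -4) * (thread // 3)) {2,3,4,5,6,7,8,9,10,11,12,13,14,15}
step 10: s <- thread                  {2,3,4,5,6,7,8,9,10,11,12,13,14,15}
step 11: p <- (thread + thread)       {0,1,2,3,4,5,6,7,8,9,10,11,12,13,14,15}

Answer: 12 steps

p: 0,2,4,6,8,10,12,14,16,18,20,22,24,26,28,30
s: 2,0,2,3,4,5,6,7,8,9,10,11,12,13,14,15
q: 0,1,0,-3,-3,-3,-6,-6,-6,-9,-9,-9,-12,-12,-12,-15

steps = 12; useful = 172; efficiency = 172/192 = 43/48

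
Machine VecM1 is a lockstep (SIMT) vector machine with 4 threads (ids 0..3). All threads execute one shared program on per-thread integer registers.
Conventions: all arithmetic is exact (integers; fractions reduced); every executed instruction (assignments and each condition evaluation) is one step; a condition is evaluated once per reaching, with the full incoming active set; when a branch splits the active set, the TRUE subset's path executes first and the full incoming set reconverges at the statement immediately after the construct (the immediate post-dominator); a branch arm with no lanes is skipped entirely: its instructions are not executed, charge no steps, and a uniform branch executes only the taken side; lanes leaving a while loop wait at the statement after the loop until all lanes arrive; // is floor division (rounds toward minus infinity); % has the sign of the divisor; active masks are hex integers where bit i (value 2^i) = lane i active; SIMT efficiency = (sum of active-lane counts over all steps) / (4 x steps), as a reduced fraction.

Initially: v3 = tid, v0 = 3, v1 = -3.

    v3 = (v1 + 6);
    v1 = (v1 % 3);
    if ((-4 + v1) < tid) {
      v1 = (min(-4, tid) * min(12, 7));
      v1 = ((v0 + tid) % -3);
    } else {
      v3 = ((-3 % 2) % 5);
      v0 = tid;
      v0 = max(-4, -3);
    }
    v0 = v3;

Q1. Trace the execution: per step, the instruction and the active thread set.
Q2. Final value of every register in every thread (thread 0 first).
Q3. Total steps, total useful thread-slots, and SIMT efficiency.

step 0: v3 <- (v1 + 6)               0xf
step 1: v1 <- (v1 % 3)               0xf
step 2: eval ((-4 + v1) < tid)       0xf
step 3: v1 <- (min(-4, tid) * min(12, 7)) 0xf
step 4: v1 <- ((v0 + tid) % -3)      0xf
step 5: v0 <- v3                     0xf

Answer: 6 steps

v3: 3,3,3,3
v0: 3,3,3,3
v1: 0,-2,-1,0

steps = 6; useful = 24; efficiency = 24/24 = 1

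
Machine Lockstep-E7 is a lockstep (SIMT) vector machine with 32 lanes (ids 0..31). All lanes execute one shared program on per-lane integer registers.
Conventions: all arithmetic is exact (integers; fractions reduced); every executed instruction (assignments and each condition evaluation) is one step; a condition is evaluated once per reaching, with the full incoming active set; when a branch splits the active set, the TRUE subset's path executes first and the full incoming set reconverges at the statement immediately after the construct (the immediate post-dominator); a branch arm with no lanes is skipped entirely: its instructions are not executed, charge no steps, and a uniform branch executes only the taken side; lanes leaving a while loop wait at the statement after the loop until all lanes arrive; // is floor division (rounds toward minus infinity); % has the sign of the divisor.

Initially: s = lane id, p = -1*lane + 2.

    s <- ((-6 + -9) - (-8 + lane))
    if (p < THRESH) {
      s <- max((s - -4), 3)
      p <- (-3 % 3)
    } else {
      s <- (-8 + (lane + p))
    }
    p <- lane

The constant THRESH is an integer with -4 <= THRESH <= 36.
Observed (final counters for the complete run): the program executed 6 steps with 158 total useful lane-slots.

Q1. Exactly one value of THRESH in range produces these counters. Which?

Answer: THRESH = 1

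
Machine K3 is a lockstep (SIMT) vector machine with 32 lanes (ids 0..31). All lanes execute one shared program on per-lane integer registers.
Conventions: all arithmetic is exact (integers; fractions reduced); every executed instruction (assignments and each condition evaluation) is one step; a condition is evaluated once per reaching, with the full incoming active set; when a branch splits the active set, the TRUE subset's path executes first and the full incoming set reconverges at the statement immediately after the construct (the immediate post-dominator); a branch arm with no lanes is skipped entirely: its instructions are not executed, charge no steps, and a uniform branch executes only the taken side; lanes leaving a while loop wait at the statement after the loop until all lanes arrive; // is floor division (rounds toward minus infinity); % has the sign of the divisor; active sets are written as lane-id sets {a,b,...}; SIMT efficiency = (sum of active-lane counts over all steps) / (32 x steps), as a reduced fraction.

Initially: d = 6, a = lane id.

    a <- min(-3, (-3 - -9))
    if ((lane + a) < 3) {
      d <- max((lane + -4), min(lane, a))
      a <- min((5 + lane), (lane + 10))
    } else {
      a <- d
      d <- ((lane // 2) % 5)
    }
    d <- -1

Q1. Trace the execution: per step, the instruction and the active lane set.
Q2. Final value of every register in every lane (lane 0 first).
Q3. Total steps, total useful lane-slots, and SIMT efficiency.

step 0: a <- min(-3, (-3 - -9))      {0,1,2,3,4,5,6,7,8,9,10,11,12,13,14,15,16,17,18,19,20,21,22,23,24,25,26,27,28,29,30,31}
step 1: eval ((lane + a) < 3)        {0,1,2,3,4,5,6,7,8,9,10,11,12,13,14,15,16,17,18,19,20,21,22,23,24,25,26,27,28,29,30,31}
step 2: d <- max((lane + -4), min(lane, a)) {0,1,2,3,4,5}
step 3: a <- min((5 + lane), (lane + 10)) {0,1,2,3,4,5}
step 4: a <- d                       {6,7,8,9,10,11,12,13,14,15,16,17,18,19,20,21,22,23,24,25,26,27,28,29,30,31}
step 5: d <- ((lane // 2) % 5)       {6,7,8,9,10,11,12,13,14,15,16,17,18,19,20,21,22,23,24,25,26,27,28,29,30,31}
step 6: d <- -1                      {0,1,2,3,4,5,6,7,8,9,10,11,12,13,14,15,16,17,18,19,20,21,22,23,24,25,26,27,28,29,30,31}

Answer: 7 steps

d: -1,-1,-1,-1,-1,-1,-1,-1,-1,-1,-1,-1,-1,-1,-1,-1,-1,-1,-1,-1,-1,-1,-1,-1,-1,-1,-1,-1,-1,-1,-1,-1
a: 5,6,7,8,9,10,6,6,6,6,6,6,6,6,6,6,6,6,6,6,6,6,6,6,6,6,6,6,6,6,6,6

steps = 7; useful = 160; efficiency = 160/224 = 5/7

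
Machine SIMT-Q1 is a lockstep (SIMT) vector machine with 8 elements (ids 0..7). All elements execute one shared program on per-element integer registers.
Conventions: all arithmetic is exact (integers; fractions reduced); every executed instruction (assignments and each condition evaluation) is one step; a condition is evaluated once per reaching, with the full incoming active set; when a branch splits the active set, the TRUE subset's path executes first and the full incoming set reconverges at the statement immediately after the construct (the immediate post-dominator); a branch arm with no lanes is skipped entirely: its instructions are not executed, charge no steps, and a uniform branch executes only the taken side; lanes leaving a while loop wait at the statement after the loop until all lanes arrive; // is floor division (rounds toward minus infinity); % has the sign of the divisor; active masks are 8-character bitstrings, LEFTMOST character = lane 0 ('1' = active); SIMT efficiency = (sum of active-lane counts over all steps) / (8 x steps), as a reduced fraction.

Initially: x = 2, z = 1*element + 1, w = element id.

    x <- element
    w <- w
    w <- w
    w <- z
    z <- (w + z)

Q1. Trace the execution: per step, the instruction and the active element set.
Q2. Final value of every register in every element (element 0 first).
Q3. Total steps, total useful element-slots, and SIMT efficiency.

step 0: x <- element                 11111111
step 1: w <- w                       11111111
step 2: w <- w                       11111111
step 3: w <- z                       11111111
step 4: z <- (w + z)                 11111111

Answer: 5 steps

x: 0,1,2,3,4,5,6,7
z: 2,4,6,8,10,12,14,16
w: 1,2,3,4,5,6,7,8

steps = 5; useful = 40; efficiency = 40/40 = 1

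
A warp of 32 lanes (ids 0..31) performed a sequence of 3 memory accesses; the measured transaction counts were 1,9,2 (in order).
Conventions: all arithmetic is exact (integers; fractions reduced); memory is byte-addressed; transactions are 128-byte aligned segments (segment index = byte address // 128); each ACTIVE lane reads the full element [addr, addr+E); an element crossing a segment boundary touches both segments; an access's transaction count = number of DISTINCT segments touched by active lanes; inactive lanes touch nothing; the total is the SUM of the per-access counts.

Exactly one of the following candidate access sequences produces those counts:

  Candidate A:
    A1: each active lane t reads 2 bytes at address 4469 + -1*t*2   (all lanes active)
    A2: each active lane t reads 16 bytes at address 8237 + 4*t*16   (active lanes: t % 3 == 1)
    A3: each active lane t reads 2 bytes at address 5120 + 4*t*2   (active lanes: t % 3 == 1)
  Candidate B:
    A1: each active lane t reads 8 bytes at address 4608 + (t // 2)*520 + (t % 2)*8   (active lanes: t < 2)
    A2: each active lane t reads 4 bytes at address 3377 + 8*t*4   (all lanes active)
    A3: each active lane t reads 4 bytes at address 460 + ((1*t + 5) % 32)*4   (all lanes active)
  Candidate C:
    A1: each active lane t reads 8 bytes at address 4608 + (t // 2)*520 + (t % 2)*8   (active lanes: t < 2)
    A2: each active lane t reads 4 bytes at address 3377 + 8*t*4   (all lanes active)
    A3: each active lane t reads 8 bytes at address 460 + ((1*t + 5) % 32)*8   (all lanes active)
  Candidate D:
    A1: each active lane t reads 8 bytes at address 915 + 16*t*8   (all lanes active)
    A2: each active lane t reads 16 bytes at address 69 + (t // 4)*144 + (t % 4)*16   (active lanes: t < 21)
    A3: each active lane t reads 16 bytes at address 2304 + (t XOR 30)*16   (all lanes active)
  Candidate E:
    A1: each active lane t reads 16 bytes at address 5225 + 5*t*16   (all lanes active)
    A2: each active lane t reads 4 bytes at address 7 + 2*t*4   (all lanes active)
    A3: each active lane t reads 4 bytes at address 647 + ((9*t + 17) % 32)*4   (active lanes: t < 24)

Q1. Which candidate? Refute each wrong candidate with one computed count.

A: A2 gives 11 transactions, not 9
C: A3 gives 3 transactions, not 2
D: A1 gives 32 transactions, not 1
E: A1 gives 21 transactions, not 1
B: all counts match (1,9,2)

Answer: B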